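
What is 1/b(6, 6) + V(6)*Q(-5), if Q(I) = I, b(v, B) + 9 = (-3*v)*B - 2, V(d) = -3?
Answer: 1784/119 ≈ 14.992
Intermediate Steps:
b(v, B) = -11 - 3*B*v (b(v, B) = -9 + ((-3*v)*B - 2) = -9 + (-3*B*v - 2) = -9 + (-2 - 3*B*v) = -11 - 3*B*v)
1/b(6, 6) + V(6)*Q(-5) = 1/(-11 - 3*6*6) - 3*(-5) = 1/(-11 - 108) + 15 = 1/(-119) + 15 = -1/119 + 15 = 1784/119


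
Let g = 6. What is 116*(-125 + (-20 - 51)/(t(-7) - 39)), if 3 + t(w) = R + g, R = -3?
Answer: -557264/39 ≈ -14289.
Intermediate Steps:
t(w) = 0 (t(w) = -3 + (-3 + 6) = -3 + 3 = 0)
116*(-125 + (-20 - 51)/(t(-7) - 39)) = 116*(-125 + (-20 - 51)/(0 - 39)) = 116*(-125 - 71/(-39)) = 116*(-125 - 71*(-1/39)) = 116*(-125 + 71/39) = 116*(-4804/39) = -557264/39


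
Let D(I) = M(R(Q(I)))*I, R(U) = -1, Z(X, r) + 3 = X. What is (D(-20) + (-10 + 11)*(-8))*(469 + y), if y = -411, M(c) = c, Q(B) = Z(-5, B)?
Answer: 696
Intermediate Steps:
Z(X, r) = -3 + X
Q(B) = -8 (Q(B) = -3 - 5 = -8)
D(I) = -I
(D(-20) + (-10 + 11)*(-8))*(469 + y) = (-1*(-20) + (-10 + 11)*(-8))*(469 - 411) = (20 + 1*(-8))*58 = (20 - 8)*58 = 12*58 = 696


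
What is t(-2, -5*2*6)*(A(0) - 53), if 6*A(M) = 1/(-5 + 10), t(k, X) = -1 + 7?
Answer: -1589/5 ≈ -317.80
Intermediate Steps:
t(k, X) = 6
A(M) = 1/30 (A(M) = 1/(6*(-5 + 10)) = (⅙)/5 = (⅙)*(⅕) = 1/30)
t(-2, -5*2*6)*(A(0) - 53) = 6*(1/30 - 53) = 6*(-1589/30) = -1589/5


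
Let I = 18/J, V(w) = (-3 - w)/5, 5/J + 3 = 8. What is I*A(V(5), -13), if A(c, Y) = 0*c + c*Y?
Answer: 1872/5 ≈ 374.40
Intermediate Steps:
J = 1 (J = 5/(-3 + 8) = 5/5 = 5*(1/5) = 1)
V(w) = -3/5 - w/5 (V(w) = (-3 - w)*(1/5) = -3/5 - w/5)
A(c, Y) = Y*c (A(c, Y) = 0 + Y*c = Y*c)
I = 18 (I = 18/1 = 18*1 = 18)
I*A(V(5), -13) = 18*(-13*(-3/5 - 1/5*5)) = 18*(-13*(-3/5 - 1)) = 18*(-13*(-8/5)) = 18*(104/5) = 1872/5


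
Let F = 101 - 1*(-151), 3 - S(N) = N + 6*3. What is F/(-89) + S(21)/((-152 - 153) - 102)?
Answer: -99360/36223 ≈ -2.7430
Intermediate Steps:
S(N) = -15 - N (S(N) = 3 - (N + 6*3) = 3 - (N + 18) = 3 - (18 + N) = 3 + (-18 - N) = -15 - N)
F = 252 (F = 101 + 151 = 252)
F/(-89) + S(21)/((-152 - 153) - 102) = 252/(-89) + (-15 - 1*21)/((-152 - 153) - 102) = 252*(-1/89) + (-15 - 21)/(-305 - 102) = -252/89 - 36/(-407) = -252/89 - 36*(-1/407) = -252/89 + 36/407 = -99360/36223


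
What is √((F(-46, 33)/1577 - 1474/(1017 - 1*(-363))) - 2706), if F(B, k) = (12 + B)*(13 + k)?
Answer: I*√3206415727386570/1088130 ≈ 52.039*I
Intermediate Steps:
√((F(-46, 33)/1577 - 1474/(1017 - 1*(-363))) - 2706) = √(((156 + 12*33 + 13*(-46) - 46*33)/1577 - 1474/(1017 - 1*(-363))) - 2706) = √(((156 + 396 - 598 - 1518)*(1/1577) - 1474/(1017 + 363)) - 2706) = √((-1564*1/1577 - 1474/1380) - 2706) = √((-1564/1577 - 1474*1/1380) - 2706) = √((-1564/1577 - 737/690) - 2706) = √(-2241409/1088130 - 2706) = √(-2946721189/1088130) = I*√3206415727386570/1088130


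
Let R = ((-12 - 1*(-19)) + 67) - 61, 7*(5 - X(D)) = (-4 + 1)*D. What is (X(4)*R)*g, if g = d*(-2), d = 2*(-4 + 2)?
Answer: 4888/7 ≈ 698.29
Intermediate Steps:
d = -4 (d = 2*(-2) = -4)
X(D) = 5 + 3*D/7 (X(D) = 5 - (-4 + 1)*D/7 = 5 - (-3)*D/7 = 5 + 3*D/7)
g = 8 (g = -4*(-2) = 8)
R = 13 (R = ((-12 + 19) + 67) - 61 = (7 + 67) - 61 = 74 - 61 = 13)
(X(4)*R)*g = ((5 + (3/7)*4)*13)*8 = ((5 + 12/7)*13)*8 = ((47/7)*13)*8 = (611/7)*8 = 4888/7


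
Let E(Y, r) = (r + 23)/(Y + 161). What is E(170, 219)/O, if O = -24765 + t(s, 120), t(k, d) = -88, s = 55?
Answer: -242/8226343 ≈ -2.9418e-5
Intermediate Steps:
E(Y, r) = (23 + r)/(161 + Y)
O = -24853 (O = -24765 - 88 = -24853)
E(170, 219)/O = ((23 + 219)/(161 + 170))/(-24853) = (242/331)*(-1/24853) = -242/8226343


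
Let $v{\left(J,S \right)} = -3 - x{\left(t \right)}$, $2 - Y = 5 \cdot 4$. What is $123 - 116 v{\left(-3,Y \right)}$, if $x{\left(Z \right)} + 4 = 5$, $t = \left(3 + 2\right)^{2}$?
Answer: $587$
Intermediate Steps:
$t = 25$ ($t = 5^{2} = 25$)
$x{\left(Z \right)} = 1$ ($x{\left(Z \right)} = -4 + 5 = 1$)
$Y = -18$ ($Y = 2 - 5 \cdot 4 = 2 - 20 = -18$)
$v{\left(J,S \right)} = -4$ ($v{\left(J,S \right)} = -3 - 1 = -4$)
$123 - 116 v{\left(-3,Y \right)} = 123 - -464 = 123 + 464 = 587$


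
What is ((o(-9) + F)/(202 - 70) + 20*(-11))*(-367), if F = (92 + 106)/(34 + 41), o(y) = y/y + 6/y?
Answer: 799244159/9900 ≈ 80732.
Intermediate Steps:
o(y) = 1 + 6/y
F = 66/25 (F = 198/75 = 198*(1/75) = 66/25 ≈ 2.6400)
((o(-9) + F)/(202 - 70) + 20*(-11))*(-367) = (((6 - 9)/(-9) + 66/25)/(202 - 70) + 20*(-11))*(-367) = ((-⅑*(-3) + 66/25)/132 - 220)*(-367) = ((⅓ + 66/25)*(1/132) - 220)*(-367) = ((223/75)*(1/132) - 220)*(-367) = (223/9900 - 220)*(-367) = -2177777/9900*(-367) = 799244159/9900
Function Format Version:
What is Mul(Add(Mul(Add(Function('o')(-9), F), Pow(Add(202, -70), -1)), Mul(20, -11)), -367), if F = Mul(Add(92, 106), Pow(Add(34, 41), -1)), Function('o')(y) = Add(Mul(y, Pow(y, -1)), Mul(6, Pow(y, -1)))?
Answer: Rational(799244159, 9900) ≈ 80732.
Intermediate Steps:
Function('o')(y) = Add(1, Mul(6, Pow(y, -1)))
F = Rational(66, 25) (F = Mul(198, Pow(75, -1)) = Mul(198, Rational(1, 75)) = Rational(66, 25) ≈ 2.6400)
Mul(Add(Mul(Add(Function('o')(-9), F), Pow(Add(202, -70), -1)), Mul(20, -11)), -367) = Mul(Add(Mul(Add(Mul(Pow(-9, -1), Add(6, -9)), Rational(66, 25)), Pow(Add(202, -70), -1)), Mul(20, -11)), -367) = Mul(Add(Mul(Add(Mul(Rational(-1, 9), -3), Rational(66, 25)), Pow(132, -1)), -220), -367) = Mul(Add(Mul(Add(Rational(1, 3), Rational(66, 25)), Rational(1, 132)), -220), -367) = Mul(Add(Mul(Rational(223, 75), Rational(1, 132)), -220), -367) = Mul(Add(Rational(223, 9900), -220), -367) = Mul(Rational(-2177777, 9900), -367) = Rational(799244159, 9900)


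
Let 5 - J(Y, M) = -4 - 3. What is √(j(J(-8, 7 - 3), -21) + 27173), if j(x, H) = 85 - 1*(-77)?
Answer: √27335 ≈ 165.33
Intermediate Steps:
J(Y, M) = 12 (J(Y, M) = 5 - (-4 - 3) = 5 - 1*(-7) = 5 + 7 = 12)
j(x, H) = 162 (j(x, H) = 85 + 77 = 162)
√(j(J(-8, 7 - 3), -21) + 27173) = √(162 + 27173) = √27335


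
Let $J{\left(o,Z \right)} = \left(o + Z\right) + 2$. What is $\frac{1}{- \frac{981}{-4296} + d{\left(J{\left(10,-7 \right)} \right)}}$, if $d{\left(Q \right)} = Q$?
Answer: $\frac{1432}{7487} \approx 0.19126$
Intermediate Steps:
$J{\left(o,Z \right)} = 2 + Z + o$ ($J{\left(o,Z \right)} = \left(Z + o\right) + 2 = 2 + Z + o$)
$\frac{1}{- \frac{981}{-4296} + d{\left(J{\left(10,-7 \right)} \right)}} = \frac{1}{- \frac{981}{-4296} + \left(2 - 7 + 10\right)} = \frac{1}{\left(-981\right) \left(- \frac{1}{4296}\right) + 5} = \frac{1}{\frac{327}{1432} + 5} = \frac{1}{\frac{7487}{1432}} = \frac{1432}{7487}$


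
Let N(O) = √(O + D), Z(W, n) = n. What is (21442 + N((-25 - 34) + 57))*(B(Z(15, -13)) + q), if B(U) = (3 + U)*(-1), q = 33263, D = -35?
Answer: 713439666 + 33273*I*√37 ≈ 7.1344e+8 + 2.0239e+5*I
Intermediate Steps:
B(U) = -3 - U
N(O) = √(-35 + O) (N(O) = √(O - 35) = √(-35 + O))
(21442 + N((-25 - 34) + 57))*(B(Z(15, -13)) + q) = (21442 + √(-35 + ((-25 - 34) + 57)))*((-3 - 1*(-13)) + 33263) = (21442 + √(-35 + (-59 + 57)))*((-3 + 13) + 33263) = (21442 + √(-35 - 2))*(10 + 33263) = (21442 + √(-37))*33273 = (21442 + I*√37)*33273 = 713439666 + 33273*I*√37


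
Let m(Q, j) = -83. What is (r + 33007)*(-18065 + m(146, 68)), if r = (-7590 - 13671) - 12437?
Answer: 12540268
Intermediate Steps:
r = -33698 (r = -21261 - 12437 = -33698)
(r + 33007)*(-18065 + m(146, 68)) = (-33698 + 33007)*(-18065 - 83) = -691*(-18148) = 12540268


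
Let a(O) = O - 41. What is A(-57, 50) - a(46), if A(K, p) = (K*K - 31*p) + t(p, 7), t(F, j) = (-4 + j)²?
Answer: 1703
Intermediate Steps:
A(K, p) = 9 + K² - 31*p (A(K, p) = (K*K - 31*p) + (-4 + 7)² = (K² - 31*p) + 3² = (K² - 31*p) + 9 = 9 + K² - 31*p)
a(O) = -41 + O
A(-57, 50) - a(46) = (9 + (-57)² - 31*50) - (-41 + 46) = (9 + 3249 - 1550) - 1*5 = 1708 - 5 = 1703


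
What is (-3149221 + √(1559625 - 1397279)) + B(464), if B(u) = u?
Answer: -3148757 + √162346 ≈ -3.1484e+6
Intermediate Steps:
(-3149221 + √(1559625 - 1397279)) + B(464) = (-3149221 + √(1559625 - 1397279)) + 464 = (-3149221 + √162346) + 464 = -3148757 + √162346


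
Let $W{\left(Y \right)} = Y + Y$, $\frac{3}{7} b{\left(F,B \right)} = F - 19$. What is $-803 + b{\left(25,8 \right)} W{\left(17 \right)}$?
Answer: $-327$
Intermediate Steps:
$b{\left(F,B \right)} = - \frac{133}{3} + \frac{7 F}{3}$ ($b{\left(F,B \right)} = \frac{7 \left(F - 19\right)}{3} = \frac{7 \left(-19 + F\right)}{3} = - \frac{133}{3} + \frac{7 F}{3}$)
$W{\left(Y \right)} = 2 Y$
$-803 + b{\left(25,8 \right)} W{\left(17 \right)} = -803 + \left(- \frac{133}{3} + \frac{7}{3} \cdot 25\right) 2 \cdot 17 = -803 + \left(- \frac{133}{3} + \frac{175}{3}\right) 34 = -803 + 14 \cdot 34 = -803 + 476 = -327$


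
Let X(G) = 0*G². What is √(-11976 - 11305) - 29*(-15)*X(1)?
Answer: I*√23281 ≈ 152.58*I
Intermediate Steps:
X(G) = 0
√(-11976 - 11305) - 29*(-15)*X(1) = √(-11976 - 11305) - 29*(-15)*0 = √(-23281) - (-435)*0 = I*√23281 - 1*0 = I*√23281 + 0 = I*√23281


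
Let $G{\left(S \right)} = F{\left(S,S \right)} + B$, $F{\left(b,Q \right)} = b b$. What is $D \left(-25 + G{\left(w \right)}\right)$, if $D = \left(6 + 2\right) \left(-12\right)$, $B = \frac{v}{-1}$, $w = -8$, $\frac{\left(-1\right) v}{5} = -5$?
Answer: $-1344$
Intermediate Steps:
$v = 25$ ($v = \left(-5\right) \left(-5\right) = 25$)
$F{\left(b,Q \right)} = b^{2}$
$B = -25$ ($B = \frac{25}{-1} = 25 \left(-1\right) = -25$)
$G{\left(S \right)} = -25 + S^{2}$ ($G{\left(S \right)} = S^{2} - 25 = -25 + S^{2}$)
$D = -96$ ($D = 8 \left(-12\right) = -96$)
$D \left(-25 + G{\left(w \right)}\right) = - 96 \left(-25 - \left(25 - \left(-8\right)^{2}\right)\right) = - 96 \left(-25 + \left(-25 + 64\right)\right) = - 96 \left(-25 + 39\right) = \left(-96\right) 14 = -1344$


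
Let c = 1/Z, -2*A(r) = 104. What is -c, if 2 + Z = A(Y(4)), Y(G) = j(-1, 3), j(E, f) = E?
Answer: 1/54 ≈ 0.018519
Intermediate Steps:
Y(G) = -1
A(r) = -52 (A(r) = -½*104 = -52)
Z = -54 (Z = -2 - 52 = -54)
c = -1/54 (c = 1/(-54) = -1/54 ≈ -0.018519)
-c = -1*(-1/54) = 1/54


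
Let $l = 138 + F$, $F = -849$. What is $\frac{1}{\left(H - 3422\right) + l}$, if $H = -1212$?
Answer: $- \frac{1}{5345} \approx -0.00018709$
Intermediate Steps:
$l = -711$ ($l = 138 - 849 = -711$)
$\frac{1}{\left(H - 3422\right) + l} = \frac{1}{\left(-1212 - 3422\right) - 711} = \frac{1}{-4634 - 711} = \frac{1}{-5345} = - \frac{1}{5345}$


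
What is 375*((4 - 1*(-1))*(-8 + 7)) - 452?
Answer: -2327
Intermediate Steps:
375*((4 - 1*(-1))*(-8 + 7)) - 452 = 375*((4 + 1)*(-1)) - 452 = 375*(5*(-1)) - 452 = 375*(-5) - 452 = -1875 - 452 = -2327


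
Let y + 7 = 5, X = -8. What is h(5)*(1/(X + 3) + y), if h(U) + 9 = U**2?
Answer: -176/5 ≈ -35.200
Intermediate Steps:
h(U) = -9 + U**2
y = -2 (y = -7 + 5 = -2)
h(5)*(1/(X + 3) + y) = (-9 + 5**2)*(1/(-8 + 3) - 2) = (-9 + 25)*(1/(-5) - 2) = 16*(-1/5 - 2) = 16*(-11/5) = -176/5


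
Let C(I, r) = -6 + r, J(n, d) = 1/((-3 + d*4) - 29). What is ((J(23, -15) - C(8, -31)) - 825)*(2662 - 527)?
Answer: -154781095/92 ≈ -1.6824e+6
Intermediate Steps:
J(n, d) = 1/(-32 + 4*d) (J(n, d) = 1/((-3 + 4*d) - 29) = 1/(-32 + 4*d))
((J(23, -15) - C(8, -31)) - 825)*(2662 - 527) = ((1/(4*(-8 - 15)) - (-6 - 31)) - 825)*(2662 - 527) = (((¼)/(-23) - 1*(-37)) - 825)*2135 = (((¼)*(-1/23) + 37) - 825)*2135 = ((-1/92 + 37) - 825)*2135 = (3403/92 - 825)*2135 = -72497/92*2135 = -154781095/92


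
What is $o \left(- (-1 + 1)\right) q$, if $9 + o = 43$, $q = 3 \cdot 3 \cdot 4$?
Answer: $0$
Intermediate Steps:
$q = 36$ ($q = 9 \cdot 4 = 36$)
$o = 34$ ($o = -9 + 43 = 34$)
$o \left(- (-1 + 1)\right) q = 34 \left(- (-1 + 1)\right) 36 = 34 \left(\left(-1\right) 0\right) 36 = 34 \cdot 0 \cdot 36 = 0 \cdot 36 = 0$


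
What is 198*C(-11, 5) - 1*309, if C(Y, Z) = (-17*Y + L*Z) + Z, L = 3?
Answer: 40677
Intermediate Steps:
C(Y, Z) = -17*Y + 4*Z (C(Y, Z) = (-17*Y + 3*Z) + Z = -17*Y + 4*Z)
198*C(-11, 5) - 1*309 = 198*(-17*(-11) + 4*5) - 1*309 = 198*(187 + 20) - 309 = 198*207 - 309 = 40986 - 309 = 40677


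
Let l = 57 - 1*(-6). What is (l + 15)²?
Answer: 6084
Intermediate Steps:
l = 63 (l = 57 + 6 = 63)
(l + 15)² = (63 + 15)² = 78² = 6084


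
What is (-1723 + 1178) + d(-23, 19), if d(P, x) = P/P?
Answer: -544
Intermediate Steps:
d(P, x) = 1
(-1723 + 1178) + d(-23, 19) = (-1723 + 1178) + 1 = -545 + 1 = -544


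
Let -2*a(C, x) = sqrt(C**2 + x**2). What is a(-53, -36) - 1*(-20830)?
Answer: 20830 - sqrt(4105)/2 ≈ 20798.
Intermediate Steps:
a(C, x) = -sqrt(C**2 + x**2)/2
a(-53, -36) - 1*(-20830) = -sqrt((-53)**2 + (-36)**2)/2 - 1*(-20830) = -sqrt(2809 + 1296)/2 + 20830 = -sqrt(4105)/2 + 20830 = 20830 - sqrt(4105)/2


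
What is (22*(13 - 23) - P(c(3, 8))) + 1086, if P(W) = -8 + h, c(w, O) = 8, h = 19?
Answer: 855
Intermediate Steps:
P(W) = 11 (P(W) = -8 + 19 = 11)
(22*(13 - 23) - P(c(3, 8))) + 1086 = (22*(13 - 23) - 1*11) + 1086 = (22*(-10) - 11) + 1086 = (-220 - 11) + 1086 = -231 + 1086 = 855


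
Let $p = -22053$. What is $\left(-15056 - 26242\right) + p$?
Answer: $-63351$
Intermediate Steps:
$\left(-15056 - 26242\right) + p = \left(-15056 - 26242\right) - 22053 = -41298 - 22053 = -63351$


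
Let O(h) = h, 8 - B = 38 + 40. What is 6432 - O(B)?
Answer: 6502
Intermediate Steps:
B = -70 (B = 8 - (38 + 40) = 8 - 1*78 = 8 - 78 = -70)
6432 - O(B) = 6432 - 1*(-70) = 6432 + 70 = 6502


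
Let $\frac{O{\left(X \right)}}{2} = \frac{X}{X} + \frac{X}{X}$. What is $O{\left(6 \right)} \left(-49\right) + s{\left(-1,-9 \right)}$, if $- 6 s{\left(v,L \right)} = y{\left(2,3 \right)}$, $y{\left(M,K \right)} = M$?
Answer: $- \frac{589}{3} \approx -196.33$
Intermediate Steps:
$s{\left(v,L \right)} = - \frac{1}{3}$ ($s{\left(v,L \right)} = \left(- \frac{1}{6}\right) 2 = - \frac{1}{3}$)
$O{\left(X \right)} = 4$ ($O{\left(X \right)} = 2 \left(\frac{X}{X} + \frac{X}{X}\right) = 2 \left(1 + 1\right) = 2 \cdot 2 = 4$)
$O{\left(6 \right)} \left(-49\right) + s{\left(-1,-9 \right)} = 4 \left(-49\right) - \frac{1}{3} = -196 - \frac{1}{3} = - \frac{589}{3}$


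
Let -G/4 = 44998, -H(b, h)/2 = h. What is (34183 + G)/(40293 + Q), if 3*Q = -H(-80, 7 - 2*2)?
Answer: -145809/40295 ≈ -3.6185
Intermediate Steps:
H(b, h) = -2*h
G = -179992 (G = -4*44998 = -179992)
Q = 2 (Q = (-(-2)*(7 - 2*2))/3 = (-(-2)*(7 - 4))/3 = (-(-2)*3)/3 = (-1*(-6))/3 = (1/3)*6 = 2)
(34183 + G)/(40293 + Q) = (34183 - 179992)/(40293 + 2) = -145809/40295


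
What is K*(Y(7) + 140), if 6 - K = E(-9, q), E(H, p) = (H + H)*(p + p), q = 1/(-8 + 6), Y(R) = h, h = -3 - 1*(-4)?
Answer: -1692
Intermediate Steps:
h = 1 (h = -3 + 4 = 1)
Y(R) = 1
q = -1/2 (q = 1/(-2) = -1/2 ≈ -0.50000)
E(H, p) = 4*H*p (E(H, p) = (2*H)*(2*p) = 4*H*p)
K = -12 (K = 6 - 4*(-9)*(-1)/2 = 6 - 1*18 = 6 - 18 = -12)
K*(Y(7) + 140) = -12*(1 + 140) = -12*141 = -1692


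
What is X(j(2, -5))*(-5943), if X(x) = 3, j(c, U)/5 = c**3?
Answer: -17829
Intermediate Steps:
j(c, U) = 5*c**3
X(j(2, -5))*(-5943) = 3*(-5943) = -17829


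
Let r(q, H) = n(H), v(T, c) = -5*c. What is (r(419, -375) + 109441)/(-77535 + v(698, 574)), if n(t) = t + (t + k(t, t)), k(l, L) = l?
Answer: -8332/6185 ≈ -1.3471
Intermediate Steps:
n(t) = 3*t (n(t) = t + (t + t) = t + 2*t = 3*t)
r(q, H) = 3*H
(r(419, -375) + 109441)/(-77535 + v(698, 574)) = (3*(-375) + 109441)/(-77535 - 5*574) = (-1125 + 109441)/(-77535 - 2870) = 108316/(-80405) = 108316*(-1/80405) = -8332/6185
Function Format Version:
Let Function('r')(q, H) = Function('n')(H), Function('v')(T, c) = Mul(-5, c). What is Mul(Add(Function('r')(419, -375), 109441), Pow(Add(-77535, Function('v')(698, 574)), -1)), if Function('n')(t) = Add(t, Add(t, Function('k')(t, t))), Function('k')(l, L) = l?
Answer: Rational(-8332, 6185) ≈ -1.3471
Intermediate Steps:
Function('n')(t) = Mul(3, t) (Function('n')(t) = Add(t, Add(t, t)) = Add(t, Mul(2, t)) = Mul(3, t))
Function('r')(q, H) = Mul(3, H)
Mul(Add(Function('r')(419, -375), 109441), Pow(Add(-77535, Function('v')(698, 574)), -1)) = Mul(Add(Mul(3, -375), 109441), Pow(Add(-77535, Mul(-5, 574)), -1)) = Mul(Add(-1125, 109441), Pow(Add(-77535, -2870), -1)) = Mul(108316, Pow(-80405, -1)) = Mul(108316, Rational(-1, 80405)) = Rational(-8332, 6185)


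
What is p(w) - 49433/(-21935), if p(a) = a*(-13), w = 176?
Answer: -50137847/21935 ≈ -2285.7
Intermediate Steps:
p(a) = -13*a
p(w) - 49433/(-21935) = -13*176 - 49433/(-21935) = -2288 - 49433*(-1)/21935 = -2288 - 1*(-49433/21935) = -2288 + 49433/21935 = -50137847/21935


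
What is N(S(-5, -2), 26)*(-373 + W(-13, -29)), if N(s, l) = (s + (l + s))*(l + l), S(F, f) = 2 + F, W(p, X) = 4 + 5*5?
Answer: -357760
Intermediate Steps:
W(p, X) = 29 (W(p, X) = 4 + 25 = 29)
N(s, l) = 2*l*(l + 2*s) (N(s, l) = (l + 2*s)*(2*l) = 2*l*(l + 2*s))
N(S(-5, -2), 26)*(-373 + W(-13, -29)) = (2*26*(26 + 2*(2 - 5)))*(-373 + 29) = (2*26*(26 + 2*(-3)))*(-344) = (2*26*(26 - 6))*(-344) = (2*26*20)*(-344) = 1040*(-344) = -357760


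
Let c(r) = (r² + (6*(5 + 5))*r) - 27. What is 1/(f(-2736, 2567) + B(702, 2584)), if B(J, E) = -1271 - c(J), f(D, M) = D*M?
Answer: -1/7559480 ≈ -1.3228e-7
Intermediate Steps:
c(r) = -27 + r² + 60*r (c(r) = (r² + (6*10)*r) - 27 = (r² + 60*r) - 27 = -27 + r² + 60*r)
B(J, E) = -1244 - J² - 60*J (B(J, E) = -1271 - (-27 + J² + 60*J) = -1271 + (27 - J² - 60*J) = -1244 - J² - 60*J)
1/(f(-2736, 2567) + B(702, 2584)) = 1/(-2736*2567 + (-1244 - 1*702² - 60*702)) = 1/(-7023312 + (-1244 - 1*492804 - 42120)) = 1/(-7023312 + (-1244 - 492804 - 42120)) = 1/(-7023312 - 536168) = 1/(-7559480) = -1/7559480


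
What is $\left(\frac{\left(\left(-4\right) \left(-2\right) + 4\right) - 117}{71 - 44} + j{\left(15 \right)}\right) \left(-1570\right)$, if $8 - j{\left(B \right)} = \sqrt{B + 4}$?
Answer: $- \frac{58090}{9} + 1570 \sqrt{19} \approx 389.03$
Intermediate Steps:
$j{\left(B \right)} = 8 - \sqrt{4 + B}$ ($j{\left(B \right)} = 8 - \sqrt{B + 4} = 8 - \sqrt{4 + B}$)
$\left(\frac{\left(\left(-4\right) \left(-2\right) + 4\right) - 117}{71 - 44} + j{\left(15 \right)}\right) \left(-1570\right) = \left(\frac{\left(\left(-4\right) \left(-2\right) + 4\right) - 117}{71 - 44} + \left(8 - \sqrt{4 + 15}\right)\right) \left(-1570\right) = \left(\frac{\left(8 + 4\right) - 117}{27} + \left(8 - \sqrt{19}\right)\right) \left(-1570\right) = \left(\left(12 - 117\right) \frac{1}{27} + \left(8 - \sqrt{19}\right)\right) \left(-1570\right) = \left(\left(-105\right) \frac{1}{27} + \left(8 - \sqrt{19}\right)\right) \left(-1570\right) = \left(- \frac{35}{9} + \left(8 - \sqrt{19}\right)\right) \left(-1570\right) = \left(\frac{37}{9} - \sqrt{19}\right) \left(-1570\right) = - \frac{58090}{9} + 1570 \sqrt{19}$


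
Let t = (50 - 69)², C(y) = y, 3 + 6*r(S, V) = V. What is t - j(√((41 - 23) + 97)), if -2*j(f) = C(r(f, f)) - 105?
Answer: 1233/4 + √115/12 ≈ 309.14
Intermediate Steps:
r(S, V) = -½ + V/6
t = 361 (t = (-19)² = 361)
j(f) = 211/4 - f/12 (j(f) = -((-½ + f/6) - 105)/2 = -(-211/2 + f/6)/2 = 211/4 - f/12)
t - j(√((41 - 23) + 97)) = 361 - (211/4 - √((41 - 23) + 97)/12) = 361 - (211/4 - √(18 + 97)/12) = 361 - (211/4 - √115/12) = 361 + (-211/4 + √115/12) = 1233/4 + √115/12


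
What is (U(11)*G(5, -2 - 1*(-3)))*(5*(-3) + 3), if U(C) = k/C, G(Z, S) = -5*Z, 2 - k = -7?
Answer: 2700/11 ≈ 245.45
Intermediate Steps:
k = 9 (k = 2 - 1*(-7) = 2 + 7 = 9)
U(C) = 9/C
(U(11)*G(5, -2 - 1*(-3)))*(5*(-3) + 3) = ((9/11)*(-5*5))*(5*(-3) + 3) = ((9*(1/11))*(-25))*(-15 + 3) = ((9/11)*(-25))*(-12) = -225/11*(-12) = 2700/11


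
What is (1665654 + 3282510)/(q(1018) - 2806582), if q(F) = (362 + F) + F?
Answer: -137449/77894 ≈ -1.7646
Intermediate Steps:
q(F) = 362 + 2*F
(1665654 + 3282510)/(q(1018) - 2806582) = (1665654 + 3282510)/((362 + 2*1018) - 2806582) = 4948164/((362 + 2036) - 2806582) = 4948164/(2398 - 2806582) = 4948164/(-2804184) = 4948164*(-1/2804184) = -137449/77894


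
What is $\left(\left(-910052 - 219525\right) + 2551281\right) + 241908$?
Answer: $1663612$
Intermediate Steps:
$\left(\left(-910052 - 219525\right) + 2551281\right) + 241908 = \left(-1129577 + 2551281\right) + 241908 = 1421704 + 241908 = 1663612$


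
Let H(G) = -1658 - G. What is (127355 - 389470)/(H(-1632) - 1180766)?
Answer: 262115/1180792 ≈ 0.22198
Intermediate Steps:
(127355 - 389470)/(H(-1632) - 1180766) = (127355 - 389470)/((-1658 - 1*(-1632)) - 1180766) = -262115/((-1658 + 1632) - 1180766) = -262115/(-26 - 1180766) = -262115/(-1180792) = -262115*(-1/1180792) = 262115/1180792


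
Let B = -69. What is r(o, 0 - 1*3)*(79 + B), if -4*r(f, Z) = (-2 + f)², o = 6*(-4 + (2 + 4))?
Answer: -250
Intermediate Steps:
o = 12 (o = 6*(-4 + 6) = 6*2 = 12)
r(f, Z) = -(-2 + f)²/4
r(o, 0 - 1*3)*(79 + B) = (-(-2 + 12)²/4)*(79 - 69) = -¼*10²*10 = -¼*100*10 = -25*10 = -250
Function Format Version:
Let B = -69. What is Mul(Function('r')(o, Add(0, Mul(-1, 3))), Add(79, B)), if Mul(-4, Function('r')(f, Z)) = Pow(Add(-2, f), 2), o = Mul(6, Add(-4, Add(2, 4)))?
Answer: -250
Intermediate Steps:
o = 12 (o = Mul(6, Add(-4, 6)) = Mul(6, 2) = 12)
Function('r')(f, Z) = Mul(Rational(-1, 4), Pow(Add(-2, f), 2))
Mul(Function('r')(o, Add(0, Mul(-1, 3))), Add(79, B)) = Mul(Mul(Rational(-1, 4), Pow(Add(-2, 12), 2)), Add(79, -69)) = Mul(Mul(Rational(-1, 4), Pow(10, 2)), 10) = Mul(Mul(Rational(-1, 4), 100), 10) = Mul(-25, 10) = -250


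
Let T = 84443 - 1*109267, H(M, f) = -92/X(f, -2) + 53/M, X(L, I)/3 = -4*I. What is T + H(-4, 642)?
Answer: -298093/12 ≈ -24841.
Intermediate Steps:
X(L, I) = -12*I (X(L, I) = 3*(-4*I) = -12*I)
H(M, f) = -23/6 + 53/M (H(M, f) = -92/((-12*(-2))) + 53/M = -92/24 + 53/M = -92*1/24 + 53/M = -23/6 + 53/M)
T = -24824 (T = 84443 - 109267 = -24824)
T + H(-4, 642) = -24824 + (-23/6 + 53/(-4)) = -24824 + (-23/6 + 53*(-1/4)) = -24824 + (-23/6 - 53/4) = -24824 - 205/12 = -298093/12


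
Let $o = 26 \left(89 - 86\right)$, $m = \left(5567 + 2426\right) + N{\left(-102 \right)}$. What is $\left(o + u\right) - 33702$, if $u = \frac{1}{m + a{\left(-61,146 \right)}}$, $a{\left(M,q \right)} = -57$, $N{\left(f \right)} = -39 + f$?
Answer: $- \frac{262099079}{7795} \approx -33624.0$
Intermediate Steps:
$m = 7852$ ($m = \left(5567 + 2426\right) - 141 = 7993 - 141 = 7852$)
$u = \frac{1}{7795}$ ($u = \frac{1}{7852 - 57} = \frac{1}{7795} \approx 0.00012829$)
$o = 78$ ($o = 26 \cdot 3 = 78$)
$\left(o + u\right) - 33702 = \left(78 + \frac{1}{7795}\right) - 33702 = \frac{608011}{7795} - 33702 = - \frac{262099079}{7795}$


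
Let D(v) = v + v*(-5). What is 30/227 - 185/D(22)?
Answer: 44635/19976 ≈ 2.2344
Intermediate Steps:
D(v) = -4*v (D(v) = v - 5*v = -4*v)
30/227 - 185/D(22) = 30/227 - 185/((-4*22)) = 30*(1/227) - 185/(-88) = 30/227 - 185*(-1/88) = 30/227 + 185/88 = 44635/19976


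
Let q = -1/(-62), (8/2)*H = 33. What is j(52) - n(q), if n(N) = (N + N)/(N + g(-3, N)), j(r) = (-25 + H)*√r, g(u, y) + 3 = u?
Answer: 2/371 - 67*√13/2 ≈ -120.78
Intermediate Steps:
H = 33/4 (H = (¼)*33 = 33/4 ≈ 8.2500)
g(u, y) = -3 + u
q = 1/62 (q = -1*(-1/62) = 1/62 ≈ 0.016129)
j(r) = -67*√r/4 (j(r) = (-25 + 33/4)*√r = -67*√r/4)
n(N) = 2*N/(-6 + N) (n(N) = (N + N)/(N + (-3 - 3)) = (2*N)/(N - 6) = (2*N)/(-6 + N) = 2*N/(-6 + N))
j(52) - n(q) = -67*√13/2 - 2/(62*(-6 + 1/62)) = -67*√13/2 - 2/(62*(-371/62)) = -67*√13/2 - 2*(-62)/(62*371) = -67*√13/2 - 1*(-2/371) = -67*√13/2 + 2/371 = 2/371 - 67*√13/2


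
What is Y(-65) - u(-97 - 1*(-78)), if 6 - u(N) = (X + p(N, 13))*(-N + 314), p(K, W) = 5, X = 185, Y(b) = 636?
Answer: 63900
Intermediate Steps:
u(N) = -59654 + 190*N (u(N) = 6 - (185 + 5)*(-N + 314) = 6 - 190*(314 - N) = 6 - (59660 - 190*N) = 6 + (-59660 + 190*N) = -59654 + 190*N)
Y(-65) - u(-97 - 1*(-78)) = 636 - (-59654 + 190*(-97 - 1*(-78))) = 636 - (-59654 + 190*(-97 + 78)) = 636 - (-59654 + 190*(-19)) = 636 - (-59654 - 3610) = 636 - 1*(-63264) = 636 + 63264 = 63900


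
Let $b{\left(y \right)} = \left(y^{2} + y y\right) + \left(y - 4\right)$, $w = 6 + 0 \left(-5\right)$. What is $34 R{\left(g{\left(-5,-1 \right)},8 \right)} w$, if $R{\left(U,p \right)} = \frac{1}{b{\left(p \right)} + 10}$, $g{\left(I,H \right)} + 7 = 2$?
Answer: $\frac{102}{71} \approx 1.4366$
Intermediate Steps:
$g{\left(I,H \right)} = -5$ ($g{\left(I,H \right)} = -7 + 2 = -5$)
$w = 6$ ($w = 6 + 0 = 6$)
$b{\left(y \right)} = -4 + y + 2 y^{2}$ ($b{\left(y \right)} = \left(y^{2} + y^{2}\right) + \left(y - 4\right) = 2 y^{2} + \left(-4 + y\right) = -4 + y + 2 y^{2}$)
$R{\left(U,p \right)} = \frac{1}{6 + p + 2 p^{2}}$ ($R{\left(U,p \right)} = \frac{1}{\left(-4 + p + 2 p^{2}\right) + 10} = \frac{1}{6 + p + 2 p^{2}}$)
$34 R{\left(g{\left(-5,-1 \right)},8 \right)} w = \frac{34}{6 + 8 + 2 \cdot 8^{2}} \cdot 6 = \frac{34}{6 + 8 + 2 \cdot 64} \cdot 6 = \frac{34}{6 + 8 + 128} \cdot 6 = \frac{34}{142} \cdot 6 = 34 \cdot \frac{1}{142} \cdot 6 = \frac{17}{71} \cdot 6 = \frac{102}{71}$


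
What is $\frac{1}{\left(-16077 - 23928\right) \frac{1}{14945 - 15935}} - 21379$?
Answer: $- \frac{19005909}{889} \approx -21379.0$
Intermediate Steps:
$\frac{1}{\left(-16077 - 23928\right) \frac{1}{14945 - 15935}} - 21379 = \frac{1}{\left(-40005\right) \frac{1}{-990}} - 21379 = \frac{1}{\left(-40005\right) \left(- \frac{1}{990}\right)} - 21379 = \frac{1}{\frac{889}{22}} - 21379 = \frac{22}{889} - 21379 = - \frac{19005909}{889}$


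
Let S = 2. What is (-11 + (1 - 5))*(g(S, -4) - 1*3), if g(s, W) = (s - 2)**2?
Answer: 45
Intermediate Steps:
g(s, W) = (-2 + s)**2
(-11 + (1 - 5))*(g(S, -4) - 1*3) = (-11 + (1 - 5))*((-2 + 2)**2 - 1*3) = (-11 - 4)*(0**2 - 3) = -15*(0 - 3) = -15*(-3) = 45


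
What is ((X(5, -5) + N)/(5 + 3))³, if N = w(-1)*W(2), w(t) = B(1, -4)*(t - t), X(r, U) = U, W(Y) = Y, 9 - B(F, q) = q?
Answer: -125/512 ≈ -0.24414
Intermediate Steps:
B(F, q) = 9 - q
w(t) = 0 (w(t) = (9 - 1*(-4))*(t - t) = (9 + 4)*0 = 13*0 = 0)
N = 0 (N = 0*2 = 0)
((X(5, -5) + N)/(5 + 3))³ = ((-5 + 0)/(5 + 3))³ = (-5/8)³ = -125/512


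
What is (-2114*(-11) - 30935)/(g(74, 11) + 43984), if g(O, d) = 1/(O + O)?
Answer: -1136788/6509633 ≈ -0.17463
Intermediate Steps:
g(O, d) = 1/(2*O)
(-2114*(-11) - 30935)/(g(74, 11) + 43984) = (-2114*(-11) - 30935)/((½)/74 + 43984) = (23254 - 30935)/((½)*(1/74) + 43984) = -7681/(1/148 + 43984) = -7681/6509633/148 = -7681*148/6509633 = -1136788/6509633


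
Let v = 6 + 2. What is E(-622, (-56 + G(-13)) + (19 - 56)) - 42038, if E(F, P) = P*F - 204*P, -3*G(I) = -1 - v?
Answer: 32302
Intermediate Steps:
v = 8
G(I) = 3 (G(I) = -(-1 - 1*8)/3 = -(-1 - 8)/3 = -⅓*(-9) = 3)
E(F, P) = -204*P + F*P (E(F, P) = F*P - 204*P = -204*P + F*P)
E(-622, (-56 + G(-13)) + (19 - 56)) - 42038 = ((-56 + 3) + (19 - 56))*(-204 - 622) - 42038 = (-53 - 37)*(-826) - 42038 = -90*(-826) - 42038 = 74340 - 42038 = 32302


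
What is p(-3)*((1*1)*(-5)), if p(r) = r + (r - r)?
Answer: 15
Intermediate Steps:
p(r) = r (p(r) = r + 0 = r)
p(-3)*((1*1)*(-5)) = -3*1*1*(-5) = -3*(-5) = 15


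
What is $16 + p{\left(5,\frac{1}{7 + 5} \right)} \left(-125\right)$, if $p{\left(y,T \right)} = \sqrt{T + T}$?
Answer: $16 - \frac{125 \sqrt{6}}{6} \approx -35.031$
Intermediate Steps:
$p{\left(y,T \right)} = \sqrt{2} \sqrt{T}$ ($p{\left(y,T \right)} = \sqrt{2 T} = \sqrt{2} \sqrt{T}$)
$16 + p{\left(5,\frac{1}{7 + 5} \right)} \left(-125\right) = 16 + \sqrt{2} \sqrt{\frac{1}{7 + 5}} \left(-125\right) = 16 + \sqrt{2} \sqrt{\frac{1}{12}} \left(-125\right) = 16 + \frac{\sqrt{2}}{2 \sqrt{3}} \left(-125\right) = 16 + \sqrt{2} \frac{\sqrt{3}}{6} \left(-125\right) = 16 + \frac{\sqrt{6}}{6} \left(-125\right) = 16 - \frac{125 \sqrt{6}}{6}$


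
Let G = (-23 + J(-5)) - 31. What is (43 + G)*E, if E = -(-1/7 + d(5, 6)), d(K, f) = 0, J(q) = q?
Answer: -16/7 ≈ -2.2857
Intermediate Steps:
E = ⅐ (E = -(-1/7 + 0) = -(-1*⅐ + 0) = -(-⅐ + 0) = -1*(-⅐) = ⅐ ≈ 0.14286)
G = -59 (G = (-23 - 5) - 31 = -28 - 31 = -59)
(43 + G)*E = (43 - 59)*(⅐) = -16*⅐ = -16/7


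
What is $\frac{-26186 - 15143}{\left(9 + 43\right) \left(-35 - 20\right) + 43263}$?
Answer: $- \frac{41329}{40403} \approx -1.0229$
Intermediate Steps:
$\frac{-26186 - 15143}{\left(9 + 43\right) \left(-35 - 20\right) + 43263} = - \frac{41329}{52 \left(-55\right) + 43263} = - \frac{41329}{-2860 + 43263} = - \frac{41329}{40403}$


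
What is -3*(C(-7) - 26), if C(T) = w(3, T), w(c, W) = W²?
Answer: -69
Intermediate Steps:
C(T) = T²
-3*(C(-7) - 26) = -3*((-7)² - 26) = -3*(49 - 26) = -3*23 = -69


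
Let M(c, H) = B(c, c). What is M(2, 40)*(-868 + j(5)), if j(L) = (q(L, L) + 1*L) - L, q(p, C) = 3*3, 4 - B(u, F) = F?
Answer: -1718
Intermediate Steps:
B(u, F) = 4 - F
q(p, C) = 9
M(c, H) = 4 - c
j(L) = 9 (j(L) = (9 + 1*L) - L = (9 + L) - L = 9)
M(2, 40)*(-868 + j(5)) = (4 - 1*2)*(-868 + 9) = (4 - 2)*(-859) = 2*(-859) = -1718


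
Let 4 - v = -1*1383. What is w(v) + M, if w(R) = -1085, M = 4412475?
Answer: 4411390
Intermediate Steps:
v = 1387 (v = 4 - (-1)*1383 = 4 - 1*(-1383) = 4 + 1383 = 1387)
w(v) + M = -1085 + 4412475 = 4411390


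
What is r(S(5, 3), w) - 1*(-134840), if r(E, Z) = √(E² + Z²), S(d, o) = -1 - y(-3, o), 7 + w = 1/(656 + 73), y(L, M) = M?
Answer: 134840 + 26*√51085/729 ≈ 1.3485e+5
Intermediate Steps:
w = -5102/729 (w = -7 + 1/(656 + 73) = -7 + 1/729 = -5102/729 ≈ -6.9986)
S(d, o) = -1 - o
r(S(5, 3), w) - 1*(-134840) = √((-1 - 1*3)² + (-5102/729)²) - 1*(-134840) = √((-1 - 3)² + 26030404/531441) + 134840 = √((-4)² + 26030404/531441) + 134840 = √(16 + 26030404/531441) + 134840 = √(34533460/531441) + 134840 = 26*√51085/729 + 134840 = 134840 + 26*√51085/729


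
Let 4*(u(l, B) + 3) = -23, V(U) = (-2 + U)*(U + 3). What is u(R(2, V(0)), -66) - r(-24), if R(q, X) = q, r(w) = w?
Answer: 61/4 ≈ 15.250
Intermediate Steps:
V(U) = (-2 + U)*(3 + U)
u(l, B) = -35/4 (u(l, B) = -3 + (¼)*(-23) = -3 - 23/4 = -35/4)
u(R(2, V(0)), -66) - r(-24) = -35/4 - 1*(-24) = -35/4 + 24 = 61/4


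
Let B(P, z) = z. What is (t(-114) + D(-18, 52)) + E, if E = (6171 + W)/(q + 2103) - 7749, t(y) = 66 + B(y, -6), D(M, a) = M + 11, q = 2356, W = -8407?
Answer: -2639900/343 ≈ -7696.5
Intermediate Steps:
D(M, a) = 11 + M
t(y) = 60 (t(y) = 66 - 6 = 60)
E = -2658079/343 (E = (6171 - 8407)/(2356 + 2103) - 7749 = -2236/4459 - 7749 = -2236*1/4459 - 7749 = -172/343 - 7749 = -2658079/343 ≈ -7749.5)
(t(-114) + D(-18, 52)) + E = (60 + (11 - 18)) - 2658079/343 = (60 - 7) - 2658079/343 = 53 - 2658079/343 = -2639900/343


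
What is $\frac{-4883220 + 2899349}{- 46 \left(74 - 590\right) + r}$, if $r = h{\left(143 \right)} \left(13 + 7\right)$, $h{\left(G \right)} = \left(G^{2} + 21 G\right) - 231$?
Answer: $- \frac{1983871}{488156} \approx -4.064$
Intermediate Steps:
$h{\left(G \right)} = -231 + G^{2} + 21 G$
$r = 464420$ ($r = \left(-231 + 143^{2} + 21 \cdot 143\right) \left(13 + 7\right) = \left(-231 + 20449 + 3003\right) 20 = 23221 \cdot 20 = 464420$)
$\frac{-4883220 + 2899349}{- 46 \left(74 - 590\right) + r} = \frac{-4883220 + 2899349}{- 46 \left(74 - 590\right) + 464420} = - \frac{1983871}{\left(-46\right) \left(-516\right) + 464420} = - \frac{1983871}{23736 + 464420} = - \frac{1983871}{488156}$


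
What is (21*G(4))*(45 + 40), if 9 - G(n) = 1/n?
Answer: 62475/4 ≈ 15619.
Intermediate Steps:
G(n) = 9 - 1/n
(21*G(4))*(45 + 40) = (21*(9 - 1/4))*(45 + 40) = (21*(9 - 1*¼))*85 = (21*(9 - ¼))*85 = (21*(35/4))*85 = (735/4)*85 = 62475/4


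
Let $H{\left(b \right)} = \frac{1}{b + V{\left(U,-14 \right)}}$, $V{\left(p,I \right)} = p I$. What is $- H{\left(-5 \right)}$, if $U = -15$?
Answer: $- \frac{1}{205} \approx -0.0048781$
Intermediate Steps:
$V{\left(p,I \right)} = I p$
$H{\left(b \right)} = \frac{1}{210 + b}$ ($H{\left(b \right)} = \frac{1}{b - -210} = \frac{1}{b + 210} = \frac{1}{210 + b}$)
$- H{\left(-5 \right)} = - \frac{1}{210 - 5} = - \frac{1}{205}$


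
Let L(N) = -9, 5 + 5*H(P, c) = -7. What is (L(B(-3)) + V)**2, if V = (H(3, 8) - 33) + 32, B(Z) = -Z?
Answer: 3844/25 ≈ 153.76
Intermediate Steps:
H(P, c) = -12/5 (H(P, c) = -1 + (1/5)*(-7) = -1 - 7/5 = -12/5)
V = -17/5 (V = (-12/5 - 33) + 32 = -177/5 + 32 = -17/5 ≈ -3.4000)
(L(B(-3)) + V)**2 = (-9 - 17/5)**2 = (-62/5)**2 = 3844/25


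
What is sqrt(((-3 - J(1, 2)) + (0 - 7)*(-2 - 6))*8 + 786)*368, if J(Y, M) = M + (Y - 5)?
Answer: 368*sqrt(1226) ≈ 12885.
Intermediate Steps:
J(Y, M) = -5 + M + Y (J(Y, M) = M + (-5 + Y) = -5 + M + Y)
sqrt(((-3 - J(1, 2)) + (0 - 7)*(-2 - 6))*8 + 786)*368 = sqrt(((-3 - (-5 + 2 + 1)) + (0 - 7)*(-2 - 6))*8 + 786)*368 = sqrt(((-3 - 1*(-2)) - 7*(-8))*8 + 786)*368 = sqrt(((-3 + 2) + 56)*8 + 786)*368 = sqrt((-1 + 56)*8 + 786)*368 = sqrt(55*8 + 786)*368 = sqrt(440 + 786)*368 = sqrt(1226)*368 = 368*sqrt(1226)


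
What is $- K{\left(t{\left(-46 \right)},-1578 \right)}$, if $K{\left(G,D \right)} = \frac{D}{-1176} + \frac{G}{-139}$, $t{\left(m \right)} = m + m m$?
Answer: $\frac{369163}{27244} \approx 13.55$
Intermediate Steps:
$t{\left(m \right)} = m + m^{2}$
$K{\left(G,D \right)} = - \frac{G}{139} - \frac{D}{1176}$ ($K{\left(G,D \right)} = D \left(- \frac{1}{1176}\right) + G \left(- \frac{1}{139}\right) = - \frac{D}{1176} - \frac{G}{139} = - \frac{G}{139} - \frac{D}{1176}$)
$- K{\left(t{\left(-46 \right)},-1578 \right)} = - (- \frac{\left(-46\right) \left(1 - 46\right)}{139} - - \frac{263}{196}) = - (- \frac{\left(-46\right) \left(-45\right)}{139} + \frac{263}{196}) = - (\left(- \frac{1}{139}\right) 2070 + \frac{263}{196}) = - (- \frac{2070}{139} + \frac{263}{196}) = \left(-1\right) \left(- \frac{369163}{27244}\right) = \frac{369163}{27244}$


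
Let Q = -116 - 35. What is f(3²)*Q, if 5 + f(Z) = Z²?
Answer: -11476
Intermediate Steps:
f(Z) = -5 + Z²
Q = -151
f(3²)*Q = (-5 + (3²)²)*(-151) = (-5 + 9²)*(-151) = (-5 + 81)*(-151) = 76*(-151) = -11476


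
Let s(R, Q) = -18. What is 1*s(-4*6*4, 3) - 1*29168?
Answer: -29186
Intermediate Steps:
1*s(-4*6*4, 3) - 1*29168 = 1*(-18) - 1*29168 = -18 - 29168 = -29186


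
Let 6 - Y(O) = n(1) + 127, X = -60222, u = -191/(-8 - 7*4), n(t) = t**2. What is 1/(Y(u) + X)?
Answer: -1/60344 ≈ -1.6572e-5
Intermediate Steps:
u = 191/36 (u = -191/(-8 - 28) = -191/(-36) = -191*(-1/36) = 191/36 ≈ 5.3056)
Y(O) = -122 (Y(O) = 6 - (1**2 + 127) = 6 - (1 + 127) = 6 - 1*128 = 6 - 128 = -122)
1/(Y(u) + X) = 1/(-122 - 60222) = 1/(-60344) = -1/60344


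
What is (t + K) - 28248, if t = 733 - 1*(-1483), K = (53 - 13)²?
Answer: -24432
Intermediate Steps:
K = 1600 (K = 40² = 1600)
t = 2216 (t = 733 + 1483 = 2216)
(t + K) - 28248 = (2216 + 1600) - 28248 = 3816 - 28248 = -24432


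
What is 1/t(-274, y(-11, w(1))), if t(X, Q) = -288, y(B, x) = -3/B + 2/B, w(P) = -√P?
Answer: -1/288 ≈ -0.0034722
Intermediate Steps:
y(B, x) = -1/B
1/t(-274, y(-11, w(1))) = 1/(-288) = -1/288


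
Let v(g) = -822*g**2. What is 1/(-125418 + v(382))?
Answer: -1/120074946 ≈ -8.3281e-9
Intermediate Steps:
1/(-125418 + v(382)) = 1/(-125418 - 822*382**2) = 1/(-125418 - 822*145924) = 1/(-125418 - 119949528) = 1/(-120074946) = -1/120074946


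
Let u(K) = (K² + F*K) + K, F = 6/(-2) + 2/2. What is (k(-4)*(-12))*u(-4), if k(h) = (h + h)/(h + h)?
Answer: -240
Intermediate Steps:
F = -2 (F = 6*(-½) + 2*(½) = -3 + 1 = -2)
u(K) = K² - K (u(K) = (K² - 2*K) + K = K² - K)
k(h) = 1 (k(h) = (2*h)/((2*h)) = (2*h)*(1/(2*h)) = 1)
(k(-4)*(-12))*u(-4) = (1*(-12))*(-4*(-1 - 4)) = -(-48)*(-5) = -12*20 = -240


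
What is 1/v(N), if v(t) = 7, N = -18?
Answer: 1/7 ≈ 0.14286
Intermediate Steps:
1/v(N) = 1/7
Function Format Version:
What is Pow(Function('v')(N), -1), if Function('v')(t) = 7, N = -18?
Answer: Rational(1, 7) ≈ 0.14286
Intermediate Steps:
Pow(Function('v')(N), -1) = Pow(7, -1) = Rational(1, 7)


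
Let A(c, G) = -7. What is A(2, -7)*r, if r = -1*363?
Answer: 2541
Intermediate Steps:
r = -363
A(2, -7)*r = -7*(-363) = 2541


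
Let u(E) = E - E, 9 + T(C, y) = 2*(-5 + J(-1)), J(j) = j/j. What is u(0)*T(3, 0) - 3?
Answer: -3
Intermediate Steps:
J(j) = 1
T(C, y) = -17 (T(C, y) = -9 + 2*(-5 + 1) = -9 + 2*(-4) = -9 - 8 = -17)
u(E) = 0
u(0)*T(3, 0) - 3 = 0*(-17) - 3 = 0 - 3 = -3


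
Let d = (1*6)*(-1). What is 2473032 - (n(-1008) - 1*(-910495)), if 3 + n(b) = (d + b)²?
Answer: 534344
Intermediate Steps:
d = -6 (d = 6*(-1) = -6)
n(b) = -3 + (-6 + b)²
2473032 - (n(-1008) - 1*(-910495)) = 2473032 - ((-3 + (-6 - 1008)²) - 1*(-910495)) = 2473032 - ((-3 + (-1014)²) + 910495) = 2473032 - ((-3 + 1028196) + 910495) = 2473032 - (1028193 + 910495) = 2473032 - 1*1938688 = 2473032 - 1938688 = 534344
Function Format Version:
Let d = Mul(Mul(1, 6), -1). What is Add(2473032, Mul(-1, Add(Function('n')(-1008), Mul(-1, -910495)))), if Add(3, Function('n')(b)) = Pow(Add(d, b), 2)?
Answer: 534344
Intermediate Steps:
d = -6 (d = Mul(6, -1) = -6)
Function('n')(b) = Add(-3, Pow(Add(-6, b), 2))
Add(2473032, Mul(-1, Add(Function('n')(-1008), Mul(-1, -910495)))) = Add(2473032, Mul(-1, Add(Add(-3, Pow(Add(-6, -1008), 2)), Mul(-1, -910495)))) = Add(2473032, Mul(-1, Add(Add(-3, Pow(-1014, 2)), 910495))) = Add(2473032, Mul(-1, Add(Add(-3, 1028196), 910495))) = Add(2473032, Mul(-1, Add(1028193, 910495))) = Add(2473032, Mul(-1, 1938688)) = Add(2473032, -1938688) = 534344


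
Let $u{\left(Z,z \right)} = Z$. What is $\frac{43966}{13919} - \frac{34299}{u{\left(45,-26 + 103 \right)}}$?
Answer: $- \frac{52825479}{69595} \approx -759.04$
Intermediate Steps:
$\frac{43966}{13919} - \frac{34299}{u{\left(45,-26 + 103 \right)}} = \frac{43966}{13919} - \frac{34299}{45} = 43966 \cdot \frac{1}{13919} - \frac{3811}{5} = \frac{43966}{13919} - \frac{3811}{5} = - \frac{52825479}{69595}$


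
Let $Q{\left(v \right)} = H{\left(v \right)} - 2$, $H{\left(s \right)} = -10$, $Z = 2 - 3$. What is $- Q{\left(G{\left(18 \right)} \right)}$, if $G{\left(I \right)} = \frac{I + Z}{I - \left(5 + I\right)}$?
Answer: $12$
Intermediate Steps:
$Z = -1$
$G{\left(I \right)} = \frac{1}{5} - \frac{I}{5}$ ($G{\left(I \right)} = \frac{I - 1}{I - \left(5 + I\right)} = \frac{-1 + I}{-5} = \left(-1 + I\right) \left(- \frac{1}{5}\right) = \frac{1}{5} - \frac{I}{5}$)
$Q{\left(v \right)} = -12$ ($Q{\left(v \right)} = -10 - 2 = -12$)
$- Q{\left(G{\left(18 \right)} \right)} = \left(-1\right) \left(-12\right) = 12$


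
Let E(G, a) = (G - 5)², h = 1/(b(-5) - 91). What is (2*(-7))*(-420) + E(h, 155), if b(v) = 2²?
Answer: 44695816/7569 ≈ 5905.1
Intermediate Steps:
b(v) = 4
h = -1/87 (h = 1/(4 - 91) = 1/(-87) = -1/87 ≈ -0.011494)
E(G, a) = (-5 + G)²
(2*(-7))*(-420) + E(h, 155) = (2*(-7))*(-420) + (-5 - 1/87)² = -14*(-420) + (-436/87)² = 5880 + 190096/7569 = 44695816/7569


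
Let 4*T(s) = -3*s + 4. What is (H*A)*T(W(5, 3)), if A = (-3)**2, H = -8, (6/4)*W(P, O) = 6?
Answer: 144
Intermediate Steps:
W(P, O) = 4 (W(P, O) = (2/3)*6 = 4)
T(s) = 1 - 3*s/4 (T(s) = (-3*s + 4)/4 = (4 - 3*s)/4 = 1 - 3*s/4)
A = 9
(H*A)*T(W(5, 3)) = (-8*9)*(1 - 3/4*4) = -72*(1 - 3) = -72*(-2) = 144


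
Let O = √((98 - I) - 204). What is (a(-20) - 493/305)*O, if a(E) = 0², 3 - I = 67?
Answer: -493*I*√42/305 ≈ -10.475*I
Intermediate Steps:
I = -64 (I = 3 - 1*67 = 3 - 67 = -64)
a(E) = 0
O = I*√42 (O = √((98 - 1*(-64)) - 204) = √((98 + 64) - 204) = √(162 - 204) = √(-42) = I*√42 ≈ 6.4807*I)
(a(-20) - 493/305)*O = (0 - 493/305)*(I*√42) = -493*I*√42/305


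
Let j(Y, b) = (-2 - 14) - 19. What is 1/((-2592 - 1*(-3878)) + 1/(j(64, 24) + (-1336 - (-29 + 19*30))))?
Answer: 1912/2458831 ≈ 0.00077760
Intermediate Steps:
j(Y, b) = -35 (j(Y, b) = -16 - 19 = -35)
1/((-2592 - 1*(-3878)) + 1/(j(64, 24) + (-1336 - (-29 + 19*30)))) = 1/((-2592 - 1*(-3878)) + 1/(-35 + (-1336 - (-29 + 19*30)))) = 1/((-2592 + 3878) + 1/(-35 + (-1336 - (-29 + 570)))) = 1/(1286 + 1/(-35 + (-1336 - 1*541))) = 1/(1286 + 1/(-35 + (-1336 - 541))) = 1/(1286 + 1/(-35 - 1877)) = 1/(1286 + 1/(-1912)) = 1/(1286 - 1/1912) = 1/(2458831/1912) = 1912/2458831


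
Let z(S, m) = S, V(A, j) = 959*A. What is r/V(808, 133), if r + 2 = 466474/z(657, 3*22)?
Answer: 58145/63636363 ≈ 0.00091371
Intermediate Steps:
r = 465160/657 (r = -2 + 466474/657 = 465160/657 ≈ 708.01)
r/V(808, 133) = 465160/(657*((959*808))) = (465160/657)/774872 = (465160/657)*(1/774872) = 58145/63636363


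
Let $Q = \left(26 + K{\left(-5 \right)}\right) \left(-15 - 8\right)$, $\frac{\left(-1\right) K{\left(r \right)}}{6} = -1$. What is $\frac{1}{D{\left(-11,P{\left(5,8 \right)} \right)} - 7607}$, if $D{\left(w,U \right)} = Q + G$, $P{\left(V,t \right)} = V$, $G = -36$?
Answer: $- \frac{1}{8379} \approx -0.00011935$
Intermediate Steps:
$K{\left(r \right)} = 6$ ($K{\left(r \right)} = \left(-6\right) \left(-1\right) = 6$)
$Q = -736$ ($Q = \left(26 + 6\right) \left(-15 - 8\right) = 32 \left(-23\right) = -736$)
$D{\left(w,U \right)} = -772$ ($D{\left(w,U \right)} = -736 - 36 = -772$)
$\frac{1}{D{\left(-11,P{\left(5,8 \right)} \right)} - 7607} = \frac{1}{-772 - 7607} = \frac{1}{-8379} = - \frac{1}{8379}$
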